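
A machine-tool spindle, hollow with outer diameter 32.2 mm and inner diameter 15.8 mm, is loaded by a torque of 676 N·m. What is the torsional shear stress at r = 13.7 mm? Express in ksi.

13.5 ksi

J = π(d_o⁴ − d_i⁴)/32 = π(0.0322⁴ − 0.0158⁴)/32 = 9.942×10^-8 m⁴.
Shear stress varies linearly with radius: τ = T·r/J = 676.0 × 0.0137 / 9.942×10^-8 = 9.315×10^7 Pa.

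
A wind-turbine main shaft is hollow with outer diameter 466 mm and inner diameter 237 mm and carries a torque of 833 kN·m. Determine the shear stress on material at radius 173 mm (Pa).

3.34e7 Pa

J = π(d_o⁴ − d_i⁴)/32 = π(0.466⁴ − 0.237⁴)/32 = 4.320×10^-3 m⁴.
Shear stress varies linearly with radius: τ = T·r/J = 833000 × 0.173 / 4.320×10^-3 = 3.336×10^7 Pa.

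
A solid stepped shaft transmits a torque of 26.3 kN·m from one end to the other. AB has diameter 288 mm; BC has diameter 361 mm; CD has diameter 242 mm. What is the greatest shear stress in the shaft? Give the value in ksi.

Under the same torque, τ_max = 16T/(πd³) is largest where d is smallest — segment CD (d = 242 mm).
τ_max = 16·26300/(π·(0.242)³) = 9.451×10^6 Pa.

1.37 ksi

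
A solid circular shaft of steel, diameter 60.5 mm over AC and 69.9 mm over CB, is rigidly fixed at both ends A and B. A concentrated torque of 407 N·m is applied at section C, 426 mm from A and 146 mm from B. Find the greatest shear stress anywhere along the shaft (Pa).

Compatibility: T_A·a/J_AC = T_B·b/J_CB with T_A + T_B = T₀.
J_AC = 1.32×10^-6 m⁴, J_CB = 2.34×10^-6 m⁴, so T_A = T₀·(J_AC/a)/((J_AC/a)+(J_CB/b)) = 65.65 N·m, T_B = 341.3 N·m.
τ in each portion: τ_AC = 1.51×10^6 Pa, τ_CB = 5.09×10^6 Pa; maximum is in CB.
τ_max = T_CB·r/J = 341.3·0.0350/2.34×10^-6 = 5.090×10^6 Pa.

5.09e6 Pa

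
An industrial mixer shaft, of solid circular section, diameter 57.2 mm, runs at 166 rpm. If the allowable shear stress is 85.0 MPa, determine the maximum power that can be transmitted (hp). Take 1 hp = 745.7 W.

72.8 hp

J = πd⁴/32 = π(0.0572)⁴/32 = 1.051×10^-6 m⁴.
T_max = τ_allow·J/r = 8.50×10^7 × 1.051×10^-6 / 0.0286 = 3123 N·m.
ω = 2π·166/60 = 17.38 rad/s, so P_max = T_max·ω = 5.430×10^4 W.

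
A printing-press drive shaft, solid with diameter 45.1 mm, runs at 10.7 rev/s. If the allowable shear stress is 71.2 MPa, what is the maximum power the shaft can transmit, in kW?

J = πd⁴/32 = π(0.0451)⁴/32 = 4.062×10^-7 m⁴.
T_max = τ_allow·J/r = 7.12×10^7 × 4.062×10^-7 / 0.0226 = 1282 N·m.
ω = 2π·10.7 = 67.23 rad/s, so P_max = T_max·ω = 8.622×10^4 W.

86.2 kW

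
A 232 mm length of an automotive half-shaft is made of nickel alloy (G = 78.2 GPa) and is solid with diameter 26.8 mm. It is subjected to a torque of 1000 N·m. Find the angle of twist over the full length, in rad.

0.0586 rad

J = πd⁴/32 = π(0.0268)⁴/32 = 5.065×10^-8 m⁴.
θ = T·L/(G·J) = 1000 × 0.232 / (78.2×10⁹ × 5.065×10^-8) = 0.05858 rad.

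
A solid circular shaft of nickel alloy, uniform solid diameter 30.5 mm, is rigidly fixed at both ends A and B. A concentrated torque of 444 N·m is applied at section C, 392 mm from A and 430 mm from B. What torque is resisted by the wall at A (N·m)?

232 N·m

With uniform GJ and both ends fixed, compatibility θ_AC = θ_CB gives T_A·a = T_B·b, together with T_A + T_B = T₀.
T_A = T₀·b/(a+b) = 444.0·430/822.0 = 232.3 N·m; T_B = 211.7 N·m.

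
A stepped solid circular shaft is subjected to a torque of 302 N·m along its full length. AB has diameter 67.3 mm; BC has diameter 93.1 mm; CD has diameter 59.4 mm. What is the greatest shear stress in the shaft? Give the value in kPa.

7340 kPa

Under the same torque, τ_max = 16T/(πd³) is largest where d is smallest — segment CD (d = 59.4 mm).
τ_max = 16·302.0/(π·(0.0594)³) = 7.339×10^6 Pa.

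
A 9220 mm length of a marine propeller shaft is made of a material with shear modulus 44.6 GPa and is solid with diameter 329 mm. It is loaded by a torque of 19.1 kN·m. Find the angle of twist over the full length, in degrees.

J = πd⁴/32 = π(0.329)⁴/32 = 1.150×10^-3 m⁴.
θ = T·L/(G·J) = 19100 × 9.22 / (44.6×10⁹ × 1.150×10^-3) = 3.433×10^-3 rad.

0.197°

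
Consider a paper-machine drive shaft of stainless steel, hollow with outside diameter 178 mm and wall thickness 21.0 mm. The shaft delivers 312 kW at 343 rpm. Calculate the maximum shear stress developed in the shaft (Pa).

ω = 2π·343/60 = 35.92 rad/s, so T = P/ω = 312×10³ / 35.92 = 8686 N·m.
J = π(d_o⁴ − d_i⁴)/32 = π(0.178⁴ − 0.136⁴)/32 = 6.497×10^-5 m⁴.
τ_max = T·r/J = 8686 × 0.0890 / 6.497×10^-5 = 1.190×10^7 Pa.

1.19e7 Pa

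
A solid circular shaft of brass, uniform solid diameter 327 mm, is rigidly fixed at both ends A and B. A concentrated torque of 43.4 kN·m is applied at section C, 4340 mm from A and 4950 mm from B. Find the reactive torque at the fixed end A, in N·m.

With uniform GJ and both ends fixed, compatibility θ_AC = θ_CB gives T_A·a = T_B·b, together with T_A + T_B = T₀.
T_A = T₀·b/(a+b) = 43400·4950/9290 = 23120 N·m; T_B = 20280 N·m.

23100 N·m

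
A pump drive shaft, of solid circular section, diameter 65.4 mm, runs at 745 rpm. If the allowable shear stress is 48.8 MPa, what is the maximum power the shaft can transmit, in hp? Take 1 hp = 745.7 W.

J = πd⁴/32 = π(0.0654)⁴/32 = 1.796×10^-6 m⁴.
T_max = τ_allow·J/r = 4.88×10^7 × 1.796×10^-6 / 0.0327 = 2680 N·m.
ω = 2π·745/60 = 78.02 rad/s, so P_max = T_max·ω = 2.091×10^5 W.

280 hp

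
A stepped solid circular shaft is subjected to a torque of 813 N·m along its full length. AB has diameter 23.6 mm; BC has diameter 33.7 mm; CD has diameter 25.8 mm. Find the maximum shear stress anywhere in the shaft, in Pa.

Under the same torque, τ_max = 16T/(πd³) is largest where d is smallest — segment AB (d = 23.6 mm).
τ_max = 16·813.0/(π·(0.0236)³) = 3.150×10^8 Pa.

3.15e8 Pa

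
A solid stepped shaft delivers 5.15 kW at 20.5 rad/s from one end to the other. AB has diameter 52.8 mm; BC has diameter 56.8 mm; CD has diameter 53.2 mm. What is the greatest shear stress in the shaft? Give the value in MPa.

ω = 20.5 rad/s, so T = P/ω = 5.15×10³ / 20.50 = 251.2 N·m.
Under the same torque, τ_max = 16T/(πd³) is largest where d is smallest — segment AB (d = 52.8 mm).
τ_max = 16·251.2/(π·(0.0528)³) = 8.692×10^6 Pa.

8.69 MPa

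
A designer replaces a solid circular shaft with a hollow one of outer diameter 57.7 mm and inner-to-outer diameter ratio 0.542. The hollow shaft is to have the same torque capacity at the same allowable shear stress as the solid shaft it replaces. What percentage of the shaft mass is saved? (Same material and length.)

Equal τ_max and T ⇒ the solid shaft needs d_s³ = d_o³(1−k⁴), so d_s = 57.7·(1−0.542⁴)^(1/3) = 55.99 mm.
Area ratio A_h/A_s = d_o²(1−k²)/d_s² = (1−k²)/(1−k⁴)^(2/3) = 0.7500.
Mass saving = 1 − 0.7500 = 25.0 %.

25.0 %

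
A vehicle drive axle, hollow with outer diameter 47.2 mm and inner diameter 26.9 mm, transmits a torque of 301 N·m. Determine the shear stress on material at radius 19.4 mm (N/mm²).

J = π(d_o⁴ − d_i⁴)/32 = π(0.0472⁴ − 0.0269⁴)/32 = 4.359×10^-7 m⁴.
Shear stress varies linearly with radius: τ = T·r/J = 301.0 × 0.0194 / 4.359×10^-7 = 1.340×10^7 Pa.

13.4 N/mm²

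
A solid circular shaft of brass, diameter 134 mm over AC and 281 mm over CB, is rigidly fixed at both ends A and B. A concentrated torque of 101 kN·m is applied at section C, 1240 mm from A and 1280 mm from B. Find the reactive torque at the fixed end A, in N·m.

5120 N·m

Compatibility: T_A·a/J_AC = T_B·b/J_CB with T_A + T_B = T₀.
J_AC = 3.17×10^-5 m⁴, J_CB = 6.12×10^-4 m⁴, so T_A = T₀·(J_AC/a)/((J_AC/a)+(J_CB/b)) = 5118 N·m, T_B = 95880 N·m.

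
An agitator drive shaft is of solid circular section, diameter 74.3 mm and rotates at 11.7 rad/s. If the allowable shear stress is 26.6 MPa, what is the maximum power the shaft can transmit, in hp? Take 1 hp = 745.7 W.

J = πd⁴/32 = π(0.0743)⁴/32 = 2.992×10^-6 m⁴.
T_max = τ_allow·J/r = 2.66×10^7 × 2.992×10^-6 / 0.0371 = 2142 N·m.
ω = 11.7 rad/s, so P_max = T_max·ω = 2.506×10^4 W.

33.6 hp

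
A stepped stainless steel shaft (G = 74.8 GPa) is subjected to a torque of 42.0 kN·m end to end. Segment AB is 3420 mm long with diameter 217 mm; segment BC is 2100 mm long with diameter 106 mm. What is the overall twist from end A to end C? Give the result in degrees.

J_AB = π(0.217)⁴/32 = 2.18×10^-4 m⁴; J_BC = π(0.106)⁴/32 = 1.24×10^-5 m⁴.
θ = (T/G)·Σ L_i/J_i = (42000/74.8×10⁹)·(3.42/2.18×10^-4 + 2.10/1.24×10^-5) = 0.1040 rad.

5.96°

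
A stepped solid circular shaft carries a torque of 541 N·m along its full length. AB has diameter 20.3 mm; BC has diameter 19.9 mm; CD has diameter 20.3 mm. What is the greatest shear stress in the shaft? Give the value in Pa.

Under the same torque, τ_max = 16T/(πd³) is largest where d is smallest — segment BC (d = 19.9 mm).
τ_max = 16·541.0/(π·(0.0199)³) = 3.496×10^8 Pa.

3.50e8 Pa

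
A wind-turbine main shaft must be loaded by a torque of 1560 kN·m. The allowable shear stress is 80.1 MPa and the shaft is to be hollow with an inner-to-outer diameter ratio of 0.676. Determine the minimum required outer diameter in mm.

500 mm

For a hollow shaft with d_i/d_o = 0.676: τ_max = 16T/(π d_o³ (1−k⁴)), so d_o = [16T/(π τ_allow (1−k⁴))]^(1/3) = [16·1.560e6/(π·8.01×10^7·0.7912)]^(1/3) = 0.5005 m.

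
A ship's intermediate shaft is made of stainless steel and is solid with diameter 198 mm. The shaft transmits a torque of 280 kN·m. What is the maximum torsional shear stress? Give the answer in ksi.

26.6 ksi

J = πd⁴/32 = π(0.198)⁴/32 = 1.509×10^-4 m⁴.
τ_max = T·r/J = 280000 × 0.0990 / 1.509×10^-4 = 1.837×10^8 Pa.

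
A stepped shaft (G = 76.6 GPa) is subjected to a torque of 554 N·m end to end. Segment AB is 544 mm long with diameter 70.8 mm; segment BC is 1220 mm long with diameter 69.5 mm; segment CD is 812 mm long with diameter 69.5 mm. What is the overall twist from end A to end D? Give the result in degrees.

J_AB = π(0.0708)⁴/32 = 2.47×10^-6 m⁴; J_BC = π(0.0695)⁴/32 = 2.29×10^-6 m⁴; J_CD = π(0.0695)⁴/32 = 2.29×10^-6 m⁴.
θ = (T/G)·Σ L_i/J_i = (554.0/76.6×10⁹)·(0.544/2.47×10^-6 + 1.22/2.29×10^-6 + 0.812/2.29×10^-6) = 8.011×10^-3 rad.

0.459°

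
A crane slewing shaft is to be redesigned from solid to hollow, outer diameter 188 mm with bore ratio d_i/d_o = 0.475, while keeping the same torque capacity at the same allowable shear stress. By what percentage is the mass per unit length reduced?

Equal τ_max and T ⇒ the solid shaft needs d_s³ = d_o³(1−k⁴), so d_s = 188·(1−0.475⁴)^(1/3) = 184.8 mm.
Area ratio A_h/A_s = d_o²(1−k²)/d_s² = (1−k²)/(1−k⁴)^(2/3) = 0.8018.
Mass saving = 1 − 0.8018 = 19.8 %.

19.8 %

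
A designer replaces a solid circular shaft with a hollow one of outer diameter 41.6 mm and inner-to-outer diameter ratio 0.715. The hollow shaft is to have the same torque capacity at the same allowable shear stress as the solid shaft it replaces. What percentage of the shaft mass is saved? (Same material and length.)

40.2 %

Equal τ_max and T ⇒ the solid shaft needs d_s³ = d_o³(1−k⁴), so d_s = 41.6·(1−0.715⁴)^(1/3) = 37.60 mm.
Area ratio A_h/A_s = d_o²(1−k²)/d_s² = (1−k²)/(1−k⁴)^(2/3) = 0.5982.
Mass saving = 1 − 0.5982 = 40.2 %.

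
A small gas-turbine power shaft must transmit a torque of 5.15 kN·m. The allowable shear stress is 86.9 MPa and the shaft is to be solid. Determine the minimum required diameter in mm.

67.1 mm

For a solid shaft τ_max = 16T/(πd³), so d = (16T/(π τ_allow))^(1/3) = (16·5150/(π·8.69×10^7))^(1/3) = 0.06708 m.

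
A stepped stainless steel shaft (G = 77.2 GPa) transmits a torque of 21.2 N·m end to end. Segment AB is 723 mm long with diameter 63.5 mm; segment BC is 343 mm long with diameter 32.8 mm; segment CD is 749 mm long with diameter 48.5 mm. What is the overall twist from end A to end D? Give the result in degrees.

0.0763°

J_AB = π(0.0635)⁴/32 = 1.60×10^-6 m⁴; J_BC = π(0.0328)⁴/32 = 1.14×10^-7 m⁴; J_CD = π(0.0485)⁴/32 = 5.43×10^-7 m⁴.
θ = (T/G)·Σ L_i/J_i = (21.20/77.2×10⁹)·(0.723/1.60×10^-6 + 0.343/1.14×10^-7 + 0.749/5.43×10^-7) = 1.332×10^-3 rad.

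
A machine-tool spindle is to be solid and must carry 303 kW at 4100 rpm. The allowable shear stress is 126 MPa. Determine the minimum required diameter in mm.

30.6 mm

ω = 2π·4100/60 = 429.4 rad/s, so T = P/ω = 303×10³ / 429.4 = 705.7 N·m.
For a solid shaft τ_max = 16T/(πd³), so d = (16T/(π τ_allow))^(1/3) = (16·705.7/(π·1.26×10^8))^(1/3) = 0.03055 m.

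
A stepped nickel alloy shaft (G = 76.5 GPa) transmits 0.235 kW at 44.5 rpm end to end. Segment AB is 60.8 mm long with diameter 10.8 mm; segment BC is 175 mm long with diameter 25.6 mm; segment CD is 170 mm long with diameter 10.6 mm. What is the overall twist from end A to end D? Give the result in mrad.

123 mrad

ω = 2π·44.5/60 = 4.660 rad/s, so T = P/ω = 0.235×10³ / 4.660 = 50.43 N·m.
J_AB = π(0.0108)⁴/32 = 1.34×10^-9 m⁴; J_BC = π(0.0256)⁴/32 = 4.22×10^-8 m⁴; J_CD = π(0.0106)⁴/32 = 1.24×10^-9 m⁴.
θ = (T/G)·Σ L_i/J_i = (50.43/76.5×10⁹)·(0.0608/1.34×10^-9 + 0.175/4.22×10^-8 + 0.170/1.24×10^-9) = 0.1232 rad.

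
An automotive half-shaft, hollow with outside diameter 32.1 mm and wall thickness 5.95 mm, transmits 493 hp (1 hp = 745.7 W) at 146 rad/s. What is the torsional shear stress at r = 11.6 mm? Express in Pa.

3.32e8 Pa

ω = 146 rad/s, so T = P/ω = 493×745.7 / 146.0 = 2518 N·m.
J = π(d_o⁴ − d_i⁴)/32 = π(0.0321⁴ − 0.0202⁴)/32 = 8.789×10^-8 m⁴.
Shear stress varies linearly with radius: τ = T·r/J = 2518 × 0.0116 / 8.789×10^-8 = 3.323×10^8 Pa.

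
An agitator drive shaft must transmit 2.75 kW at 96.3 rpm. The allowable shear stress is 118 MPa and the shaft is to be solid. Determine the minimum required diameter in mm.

22.7 mm

ω = 2π·96.3/60 = 10.08 rad/s, so T = P/ω = 2.75×10³ / 10.08 = 272.7 N·m.
For a solid shaft τ_max = 16T/(πd³), so d = (16T/(π τ_allow))^(1/3) = (16·272.7/(π·1.18×10^8))^(1/3) = 0.02275 m.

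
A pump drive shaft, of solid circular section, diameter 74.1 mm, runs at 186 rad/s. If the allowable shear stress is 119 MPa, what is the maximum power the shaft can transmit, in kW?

J = πd⁴/32 = π(0.0741)⁴/32 = 2.960×10^-6 m⁴.
T_max = τ_allow·J/r = 1.19×10^8 × 2.960×10^-6 / 0.0370 = 9507 N·m.
ω = 186 rad/s, so P_max = T_max·ω = 1.768×10^6 W.

1770 kW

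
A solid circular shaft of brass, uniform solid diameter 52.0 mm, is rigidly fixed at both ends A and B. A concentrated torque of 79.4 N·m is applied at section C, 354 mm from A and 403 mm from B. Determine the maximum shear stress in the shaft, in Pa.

1.53e6 Pa

With uniform GJ and both ends fixed, compatibility θ_AC = θ_CB gives T_A·a = T_B·b, together with T_A + T_B = T₀.
T_A = T₀·b/(a+b) = 79.40·403/757.0 = 42.27 N·m; T_B = 37.13 N·m.
τ in each portion: τ_AC = 1.53×10^6 Pa, τ_CB = 1.34×10^6 Pa; maximum is in AC.
τ_max = T_AC·r/J = 42.27·0.0260/7.18×10^-7 = 1.531×10^6 Pa.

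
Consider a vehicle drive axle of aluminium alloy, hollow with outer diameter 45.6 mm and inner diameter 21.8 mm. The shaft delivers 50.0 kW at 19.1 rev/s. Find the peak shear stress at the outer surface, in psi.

ω = 2π·19.1 = 120.0 rad/s, so T = P/ω = 50.0×10³ / 120.0 = 416.6 N·m.
J = π(d_o⁴ − d_i⁴)/32 = π(0.0456⁴ − 0.0218⁴)/32 = 4.023×10^-7 m⁴.
τ_max = T·r/J = 416.6 × 0.0228 / 4.023×10^-7 = 2.361×10^7 Pa.

3420 psi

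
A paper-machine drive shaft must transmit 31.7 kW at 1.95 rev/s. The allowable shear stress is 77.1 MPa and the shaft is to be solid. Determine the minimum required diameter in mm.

ω = 2π·1.95 = 12.25 rad/s, so T = P/ω = 31.7×10³ / 12.25 = 2587 N·m.
For a solid shaft τ_max = 16T/(πd³), so d = (16T/(π τ_allow))^(1/3) = (16·2587/(π·7.71×10^7))^(1/3) = 0.05549 m.

55.5 mm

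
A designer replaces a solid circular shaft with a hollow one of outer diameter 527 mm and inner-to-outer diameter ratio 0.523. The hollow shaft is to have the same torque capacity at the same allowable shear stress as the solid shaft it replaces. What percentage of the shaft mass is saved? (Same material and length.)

23.5 %

Equal τ_max and T ⇒ the solid shaft needs d_s³ = d_o³(1−k⁴), so d_s = 527·(1−0.523⁴)^(1/3) = 513.5 mm.
Area ratio A_h/A_s = d_o²(1−k²)/d_s² = (1−k²)/(1−k⁴)^(2/3) = 0.7651.
Mass saving = 1 − 0.7651 = 23.5 %.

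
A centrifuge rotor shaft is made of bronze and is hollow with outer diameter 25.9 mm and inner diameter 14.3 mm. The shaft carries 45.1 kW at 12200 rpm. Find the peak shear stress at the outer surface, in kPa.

ω = 2π·12200/60 = 1278 rad/s, so T = P/ω = 45.1×10³ / 1278 = 35.30 N·m.
J = π(d_o⁴ − d_i⁴)/32 = π(0.0259⁴ − 0.0143⁴)/32 = 4.007×10^-8 m⁴.
τ_max = T·r/J = 35.30 × 0.0129 / 4.007×10^-8 = 1.141×10^7 Pa.

11400 kPa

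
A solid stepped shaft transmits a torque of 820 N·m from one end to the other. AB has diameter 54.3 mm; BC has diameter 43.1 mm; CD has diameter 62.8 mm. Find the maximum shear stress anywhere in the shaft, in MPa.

Under the same torque, τ_max = 16T/(πd³) is largest where d is smallest — segment BC (d = 43.1 mm).
τ_max = 16·820.0/(π·(0.0431)³) = 5.216×10^7 Pa.

52.2 MPa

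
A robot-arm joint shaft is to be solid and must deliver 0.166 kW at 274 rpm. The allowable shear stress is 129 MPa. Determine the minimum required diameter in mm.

ω = 2π·274/60 = 28.69 rad/s, so T = P/ω = 0.166×10³ / 28.69 = 5.785 N·m.
For a solid shaft τ_max = 16T/(πd³), so d = (16T/(π τ_allow))^(1/3) = (16·5.785/(π·1.29×10^8))^(1/3) = 0.006113 m.

6.11 mm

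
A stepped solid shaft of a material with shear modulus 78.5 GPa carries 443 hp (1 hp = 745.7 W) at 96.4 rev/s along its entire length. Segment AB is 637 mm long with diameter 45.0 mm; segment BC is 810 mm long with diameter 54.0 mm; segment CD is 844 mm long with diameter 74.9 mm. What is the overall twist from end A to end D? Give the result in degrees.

ω = 2π·96.4 = 605.7 rad/s, so T = P/ω = 443×745.7 / 605.7 = 545.4 N·m.
J_AB = π(0.0450)⁴/32 = 4.03×10^-7 m⁴; J_BC = π(0.0540)⁴/32 = 8.35×10^-7 m⁴; J_CD = π(0.0749)⁴/32 = 3.09×10^-6 m⁴.
θ = (T/G)·Σ L_i/J_i = (545.4/78.5×10⁹)·(0.637/4.03×10^-7 + 0.810/8.35×10^-7 + 0.844/3.09×10^-6) = 0.01963 rad.

1.12°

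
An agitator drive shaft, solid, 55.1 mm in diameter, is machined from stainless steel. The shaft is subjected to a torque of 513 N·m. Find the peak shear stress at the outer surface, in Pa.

J = πd⁴/32 = π(0.0551)⁴/32 = 9.049×10^-7 m⁴.
τ_max = T·r/J = 513.0 × 0.0276 / 9.049×10^-7 = 1.562×10^7 Pa.

1.56e7 Pa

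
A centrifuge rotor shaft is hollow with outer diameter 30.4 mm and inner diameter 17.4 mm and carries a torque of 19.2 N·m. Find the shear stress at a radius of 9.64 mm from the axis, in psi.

359 psi

J = π(d_o⁴ − d_i⁴)/32 = π(0.0304⁴ − 0.0174⁴)/32 = 7.485×10^-8 m⁴.
Shear stress varies linearly with radius: τ = T·r/J = 19.20 × 0.00964 / 7.485×10^-8 = 2.473×10^6 Pa.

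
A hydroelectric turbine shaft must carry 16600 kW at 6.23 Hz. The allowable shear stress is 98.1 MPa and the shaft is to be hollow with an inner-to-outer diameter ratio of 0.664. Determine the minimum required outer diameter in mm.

ω = 2π·6.23 = 39.14 rad/s, so T = P/ω = 16600×10³ / 39.14 = 424100 N·m.
For a hollow shaft with d_i/d_o = 0.664: τ_max = 16T/(π d_o³ (1−k⁴)), so d_o = [16T/(π τ_allow (1−k⁴))]^(1/3) = [16·424100/(π·9.81×10^7·0.8056)]^(1/3) = 0.3012 m.

301 mm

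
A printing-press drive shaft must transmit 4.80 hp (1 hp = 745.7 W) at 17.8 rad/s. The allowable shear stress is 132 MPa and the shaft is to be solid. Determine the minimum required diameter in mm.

ω = 17.8 rad/s, so T = P/ω = 4.80×745.7 / 17.80 = 201.1 N·m.
For a solid shaft τ_max = 16T/(πd³), so d = (16T/(π τ_allow))^(1/3) = (16·201.1/(π·1.32×10^8))^(1/3) = 0.01980 m.

19.8 mm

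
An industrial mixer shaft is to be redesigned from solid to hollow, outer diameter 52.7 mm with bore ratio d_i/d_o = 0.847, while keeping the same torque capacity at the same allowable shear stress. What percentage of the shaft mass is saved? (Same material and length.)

Equal τ_max and T ⇒ the solid shaft needs d_s³ = d_o³(1−k⁴), so d_s = 52.7·(1−0.847⁴)^(1/3) = 41.41 mm.
Area ratio A_h/A_s = d_o²(1−k²)/d_s² = (1−k²)/(1−k⁴)^(2/3) = 0.4576.
Mass saving = 1 − 0.4576 = 54.2 %.

54.2 %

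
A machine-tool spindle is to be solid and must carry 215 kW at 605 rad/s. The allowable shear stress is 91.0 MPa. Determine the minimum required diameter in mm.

27.1 mm

ω = 605 rad/s, so T = P/ω = 215×10³ / 605.0 = 355.4 N·m.
For a solid shaft τ_max = 16T/(πd³), so d = (16T/(π τ_allow))^(1/3) = (16·355.4/(π·9.10×10^7))^(1/3) = 0.02709 m.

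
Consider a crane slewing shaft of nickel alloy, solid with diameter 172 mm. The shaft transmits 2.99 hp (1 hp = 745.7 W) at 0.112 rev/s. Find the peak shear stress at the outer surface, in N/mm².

ω = 2π·0.112 = 0.7037 rad/s, so T = P/ω = 2.99×745.7 / 0.7037 = 3168 N·m.
J = πd⁴/32 = π(0.172)⁴/32 = 8.592×10^-5 m⁴.
τ_max = T·r/J = 3168 × 0.0860 / 8.592×10^-5 = 3.171×10^6 Pa.

3.17 N/mm²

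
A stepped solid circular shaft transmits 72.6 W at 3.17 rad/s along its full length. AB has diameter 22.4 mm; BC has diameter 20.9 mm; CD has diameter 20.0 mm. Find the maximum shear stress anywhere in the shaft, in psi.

2110 psi

ω = 3.17 rad/s, so T = P/ω = 72.6 / 3.170 = 22.90 N·m.
Under the same torque, τ_max = 16T/(πd³) is largest where d is smallest — segment CD (d = 20.0 mm).
τ_max = 16·22.90/(π·(0.0200)³) = 1.458×10^7 Pa.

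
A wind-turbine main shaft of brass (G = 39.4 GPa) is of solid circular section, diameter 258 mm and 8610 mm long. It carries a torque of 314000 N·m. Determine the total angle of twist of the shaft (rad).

J = πd⁴/32 = π(0.258)⁴/32 = 4.350×10^-4 m⁴.
θ = T·L/(G·J) = 314000 × 8.61 / (39.4×10⁹ × 4.350×10^-4) = 0.1577 rad.

0.158 rad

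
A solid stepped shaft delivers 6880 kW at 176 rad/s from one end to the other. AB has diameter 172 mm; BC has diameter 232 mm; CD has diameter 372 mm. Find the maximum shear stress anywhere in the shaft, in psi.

5670 psi

ω = 176 rad/s, so T = P/ω = 6880×10³ / 176.0 = 39090 N·m.
Under the same torque, τ_max = 16T/(πd³) is largest where d is smallest — segment AB (d = 172 mm).
τ_max = 16·39090/(π·(0.172)³) = 3.913×10^7 Pa.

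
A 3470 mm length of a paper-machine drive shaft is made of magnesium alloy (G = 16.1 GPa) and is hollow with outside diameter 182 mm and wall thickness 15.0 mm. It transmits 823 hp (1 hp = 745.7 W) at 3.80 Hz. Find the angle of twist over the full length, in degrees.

ω = 2π·3.80 = 23.88 rad/s, so T = P/ω = 823×745.7 / 23.88 = 25700 N·m.
J = π(d_o⁴ − d_i⁴)/32 = π(0.182⁴ − 0.152⁴)/32 = 5.531×10^-5 m⁴.
θ = T·L/(G·J) = 25700 × 3.47 / (16.1×10⁹ × 5.531×10^-5) = 0.1002 rad.

5.74°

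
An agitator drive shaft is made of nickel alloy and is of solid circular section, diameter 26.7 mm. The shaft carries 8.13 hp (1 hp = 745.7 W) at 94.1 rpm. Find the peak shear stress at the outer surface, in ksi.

ω = 2π·94.1/60 = 9.854 rad/s, so T = P/ω = 8.13×745.7 / 9.854 = 615.2 N·m.
J = πd⁴/32 = π(0.0267)⁴/32 = 4.989×10^-8 m⁴.
τ_max = T·r/J = 615.2 × 0.0133 / 4.989×10^-8 = 1.646×10^8 Pa.

23.9 ksi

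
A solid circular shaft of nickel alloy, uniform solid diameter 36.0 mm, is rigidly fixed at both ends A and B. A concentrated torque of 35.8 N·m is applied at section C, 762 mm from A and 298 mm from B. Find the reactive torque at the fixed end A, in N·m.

With uniform GJ and both ends fixed, compatibility θ_AC = θ_CB gives T_A·a = T_B·b, together with T_A + T_B = T₀.
T_A = T₀·b/(a+b) = 35.80·298/1060 = 10.06 N·m; T_B = 25.74 N·m.

10.1 N·m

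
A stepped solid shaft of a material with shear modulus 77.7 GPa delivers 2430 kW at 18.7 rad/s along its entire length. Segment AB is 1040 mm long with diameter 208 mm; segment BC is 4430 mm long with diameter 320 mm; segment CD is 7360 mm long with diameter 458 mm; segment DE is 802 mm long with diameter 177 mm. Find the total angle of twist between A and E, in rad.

ω = 18.7 rad/s, so T = P/ω = 2430×10³ / 18.70 = 129900 N·m.
J_AB = π(0.208)⁴/32 = 1.84×10^-4 m⁴; J_BC = π(0.320)⁴/32 = 1.03×10^-3 m⁴; J_CD = π(0.458)⁴/32 = 4.32×10^-3 m⁴; J_DE = π(0.177)⁴/32 = 9.64×10^-5 m⁴.
θ = (T/G)·Σ L_i/J_i = (129900/77.7×10⁹)·(1.04/1.84×10^-4 + 4.43/1.03×10^-3 + 7.36/4.32×10^-3 + 0.802/9.64×10^-5) = 0.03343 rad.

0.0334 rad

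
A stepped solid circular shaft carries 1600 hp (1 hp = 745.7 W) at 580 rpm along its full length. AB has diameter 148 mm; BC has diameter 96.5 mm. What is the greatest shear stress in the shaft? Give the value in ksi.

16.1 ksi

ω = 2π·580/60 = 60.74 rad/s, so T = P/ω = 1600×745.7 / 60.74 = 19640 N·m.
Under the same torque, τ_max = 16T/(πd³) is largest where d is smallest — segment BC (d = 96.5 mm).
τ_max = 16·19640/(π·(0.0965)³) = 1.113×10^8 Pa.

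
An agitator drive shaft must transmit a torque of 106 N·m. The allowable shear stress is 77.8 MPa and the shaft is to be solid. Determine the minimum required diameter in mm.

19.1 mm

For a solid shaft τ_max = 16T/(πd³), so d = (16T/(π τ_allow))^(1/3) = (16·106.0/(π·7.78×10^7))^(1/3) = 0.01907 m.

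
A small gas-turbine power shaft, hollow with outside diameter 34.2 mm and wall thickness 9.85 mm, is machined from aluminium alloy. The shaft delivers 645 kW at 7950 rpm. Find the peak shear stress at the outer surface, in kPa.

ω = 2π·7950/60 = 832.5 rad/s, so T = P/ω = 645×10³ / 832.5 = 774.8 N·m.
J = π(d_o⁴ − d_i⁴)/32 = π(0.0342⁴ − 0.0145⁴)/32 = 1.300×10^-7 m⁴.
τ_max = T·r/J = 774.8 × 0.0171 / 1.300×10^-7 = 1.019×10^8 Pa.

102000 kPa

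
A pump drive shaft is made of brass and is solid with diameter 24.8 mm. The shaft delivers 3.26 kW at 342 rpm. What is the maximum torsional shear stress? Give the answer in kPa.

ω = 2π·342/60 = 35.81 rad/s, so T = P/ω = 3.26×10³ / 35.81 = 91.03 N·m.
J = πd⁴/32 = π(0.0248)⁴/32 = 3.714×10^-8 m⁴.
τ_max = T·r/J = 91.03 × 0.0124 / 3.714×10^-8 = 3.039×10^7 Pa.

30400 kPa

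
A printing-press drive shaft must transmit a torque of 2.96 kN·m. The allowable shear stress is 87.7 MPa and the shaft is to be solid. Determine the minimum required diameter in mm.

55.6 mm

For a solid shaft τ_max = 16T/(πd³), so d = (16T/(π τ_allow))^(1/3) = (16·2960/(π·8.77×10^7))^(1/3) = 0.05560 m.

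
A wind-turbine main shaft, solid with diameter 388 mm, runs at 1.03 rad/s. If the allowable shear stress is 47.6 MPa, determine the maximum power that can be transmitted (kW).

562 kW

J = πd⁴/32 = π(0.388)⁴/32 = 2.225×10^-3 m⁴.
T_max = τ_allow·J/r = 4.76×10^7 × 2.225×10^-3 / 0.194 = 545900 N·m.
ω = 1.03 rad/s, so P_max = T_max·ω = 5.623×10^5 W.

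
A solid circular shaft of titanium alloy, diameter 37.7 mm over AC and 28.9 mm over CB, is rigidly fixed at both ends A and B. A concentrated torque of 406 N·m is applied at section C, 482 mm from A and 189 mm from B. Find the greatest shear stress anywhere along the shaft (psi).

Compatibility: T_A·a/J_AC = T_B·b/J_CB with T_A + T_B = T₀.
J_AC = 1.98×10^-7 m⁴, J_CB = 6.85×10^-8 m⁴, so T_A = T₀·(J_AC/a)/((J_AC/a)+(J_CB/b)) = 215.9 N·m, T_B = 190.1 N·m.
τ in each portion: τ_AC = 2.05×10^7 Pa, τ_CB = 4.01×10^7 Pa; maximum is in CB.
τ_max = T_CB·r/J = 190.1·0.0144/6.85×10^-8 = 4.011×10^7 Pa.

5820 psi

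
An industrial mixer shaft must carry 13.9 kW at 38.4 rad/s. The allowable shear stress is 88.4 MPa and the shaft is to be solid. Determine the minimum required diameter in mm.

27.5 mm

ω = 38.4 rad/s, so T = P/ω = 13.9×10³ / 38.40 = 362.0 N·m.
For a solid shaft τ_max = 16T/(πd³), so d = (16T/(π τ_allow))^(1/3) = (16·362.0/(π·8.84×10^7))^(1/3) = 0.02753 m.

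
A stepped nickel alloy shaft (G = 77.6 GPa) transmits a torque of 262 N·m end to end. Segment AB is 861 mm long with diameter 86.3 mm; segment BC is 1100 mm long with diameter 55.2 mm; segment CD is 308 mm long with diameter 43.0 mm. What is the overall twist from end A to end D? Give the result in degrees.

J_AB = π(0.0863)⁴/32 = 5.45×10^-6 m⁴; J_BC = π(0.0552)⁴/32 = 9.11×10^-7 m⁴; J_CD = π(0.0430)⁴/32 = 3.36×10^-7 m⁴.
θ = (T/G)·Σ L_i/J_i = (262.0/77.6×10⁹)·(0.861/5.45×10^-6 + 1.10/9.11×10^-7 + 0.308/3.36×10^-7) = 7.707×10^-3 rad.

0.442°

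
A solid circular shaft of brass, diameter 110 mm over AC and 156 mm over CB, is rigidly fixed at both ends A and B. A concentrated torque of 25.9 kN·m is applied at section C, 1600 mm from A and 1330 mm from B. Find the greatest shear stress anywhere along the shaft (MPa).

28.8 MPa

Compatibility: T_A·a/J_AC = T_B·b/J_CB with T_A + T_B = T₀.
J_AC = 1.44×10^-5 m⁴, J_CB = 5.81×10^-5 m⁴, so T_A = T₀·(J_AC/a)/((J_AC/a)+(J_CB/b)) = 4415 N·m, T_B = 21480 N·m.
τ in each portion: τ_AC = 1.69×10^7 Pa, τ_CB = 2.88×10^7 Pa; maximum is in CB.
τ_max = T_CB·r/J = 21480·0.0780/5.81×10^-5 = 2.882×10^7 Pa.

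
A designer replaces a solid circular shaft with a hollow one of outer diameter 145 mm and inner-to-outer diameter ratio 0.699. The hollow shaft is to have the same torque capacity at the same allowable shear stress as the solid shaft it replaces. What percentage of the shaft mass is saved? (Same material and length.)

Equal τ_max and T ⇒ the solid shaft needs d_s³ = d_o³(1−k⁴), so d_s = 145·(1−0.699⁴)^(1/3) = 132.4 mm.
Area ratio A_h/A_s = d_o²(1−k²)/d_s² = (1−k²)/(1−k⁴)^(2/3) = 0.6134.
Mass saving = 1 − 0.6134 = 38.7 %.

38.7 %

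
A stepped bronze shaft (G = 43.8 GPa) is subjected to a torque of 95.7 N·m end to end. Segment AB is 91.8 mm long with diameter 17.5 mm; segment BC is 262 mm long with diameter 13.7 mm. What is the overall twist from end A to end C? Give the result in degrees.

10.7°

J_AB = π(0.0175)⁴/32 = 9.21×10^-9 m⁴; J_BC = π(0.0137)⁴/32 = 3.46×10^-9 m⁴.
θ = (T/G)·Σ L_i/J_i = (95.70/43.8×10⁹)·(0.0918/9.21×10^-9 + 0.262/3.46×10^-9) = 0.1873 rad.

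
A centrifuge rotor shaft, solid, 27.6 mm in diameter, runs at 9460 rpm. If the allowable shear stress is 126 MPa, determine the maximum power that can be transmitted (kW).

J = πd⁴/32 = π(0.0276)⁴/32 = 5.697×10^-8 m⁴.
T_max = τ_allow·J/r = 1.26×10^8 × 5.697×10^-8 / 0.0138 = 520.1 N·m.
ω = 2π·9460/60 = 990.6 rad/s, so P_max = T_max·ω = 5.153×10^5 W.

515 kW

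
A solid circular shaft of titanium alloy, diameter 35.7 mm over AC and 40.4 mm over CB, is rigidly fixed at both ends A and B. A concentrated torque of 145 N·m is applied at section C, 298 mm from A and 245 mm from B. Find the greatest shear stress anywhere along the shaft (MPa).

Compatibility: T_A·a/J_AC = T_B·b/J_CB with T_A + T_B = T₀.
J_AC = 1.59×10^-7 m⁴, J_CB = 2.62×10^-7 m⁴, so T_A = T₀·(J_AC/a)/((J_AC/a)+(J_CB/b)) = 48.42 N·m, T_B = 96.58 N·m.
τ in each portion: τ_AC = 5.42×10^6 Pa, τ_CB = 7.46×10^6 Pa; maximum is in CB.
τ_max = T_CB·r/J = 96.58·0.0202/2.62×10^-7 = 7.460×10^6 Pa.

7.46 MPa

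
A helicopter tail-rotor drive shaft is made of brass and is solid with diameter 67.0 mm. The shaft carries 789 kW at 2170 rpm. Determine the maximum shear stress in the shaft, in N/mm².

58.8 N/mm²

ω = 2π·2170/60 = 227.2 rad/s, so T = P/ω = 789×10³ / 227.2 = 3472 N·m.
J = πd⁴/32 = π(0.0670)⁴/32 = 1.978×10^-6 m⁴.
τ_max = T·r/J = 3472 × 0.0335 / 1.978×10^-6 = 5.879×10^7 Pa.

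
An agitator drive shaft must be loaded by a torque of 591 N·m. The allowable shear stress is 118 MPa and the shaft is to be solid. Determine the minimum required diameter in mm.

For a solid shaft τ_max = 16T/(πd³), so d = (16T/(π τ_allow))^(1/3) = (16·591.0/(π·1.18×10^8))^(1/3) = 0.02944 m.

29.4 mm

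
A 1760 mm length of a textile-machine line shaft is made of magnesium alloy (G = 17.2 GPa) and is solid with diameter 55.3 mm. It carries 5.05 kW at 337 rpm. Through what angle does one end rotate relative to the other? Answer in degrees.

ω = 2π·337/60 = 35.29 rad/s, so T = P/ω = 5.05×10³ / 35.29 = 143.1 N·m.
J = πd⁴/32 = π(0.0553)⁴/32 = 9.181×10^-7 m⁴.
θ = T·L/(G·J) = 143.1 × 1.76 / (17.2×10⁹ × 9.181×10^-7) = 0.01595 rad.

0.914°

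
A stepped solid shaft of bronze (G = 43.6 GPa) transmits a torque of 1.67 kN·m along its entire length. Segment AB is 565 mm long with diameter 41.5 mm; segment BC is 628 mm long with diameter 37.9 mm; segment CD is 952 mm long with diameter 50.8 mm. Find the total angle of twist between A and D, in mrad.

249 mrad

J_AB = π(0.0415)⁴/32 = 2.91×10^-7 m⁴; J_BC = π(0.0379)⁴/32 = 2.03×10^-7 m⁴; J_CD = π(0.0508)⁴/32 = 6.54×10^-7 m⁴.
θ = (T/G)·Σ L_i/J_i = (1670/43.6×10⁹)·(0.565/2.91×10^-7 + 0.628/2.03×10^-7 + 0.952/6.54×10^-7) = 0.2488 rad.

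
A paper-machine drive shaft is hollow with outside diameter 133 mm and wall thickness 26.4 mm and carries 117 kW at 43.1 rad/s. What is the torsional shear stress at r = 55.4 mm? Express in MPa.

5.64 MPa

ω = 43.1 rad/s, so T = P/ω = 117×10³ / 43.10 = 2715 N·m.
J = π(d_o⁴ − d_i⁴)/32 = π(0.133⁴ − 0.0802⁴)/32 = 2.666×10^-5 m⁴.
Shear stress varies linearly with radius: τ = T·r/J = 2715 × 0.0554 / 2.666×10^-5 = 5.642×10^6 Pa.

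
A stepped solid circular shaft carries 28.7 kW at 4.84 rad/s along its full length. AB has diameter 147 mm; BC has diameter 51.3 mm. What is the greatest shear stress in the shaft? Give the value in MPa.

224 MPa

ω = 4.84 rad/s, so T = P/ω = 28.7×10³ / 4.840 = 5930 N·m.
Under the same torque, τ_max = 16T/(πd³) is largest where d is smallest — segment BC (d = 51.3 mm).
τ_max = 16·5930/(π·(0.0513)³) = 2.237×10^8 Pa.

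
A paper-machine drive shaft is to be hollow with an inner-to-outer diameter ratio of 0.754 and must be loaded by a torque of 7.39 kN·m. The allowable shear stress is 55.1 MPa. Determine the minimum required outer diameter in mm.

For a hollow shaft with d_i/d_o = 0.754: τ_max = 16T/(π d_o³ (1−k⁴)), so d_o = [16T/(π τ_allow (1−k⁴))]^(1/3) = [16·7390/(π·5.51×10^7·0.6768)]^(1/3) = 0.1003 m.

100 mm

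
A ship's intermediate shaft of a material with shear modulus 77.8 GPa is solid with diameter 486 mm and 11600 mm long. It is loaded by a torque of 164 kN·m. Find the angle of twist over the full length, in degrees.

J = πd⁴/32 = π(0.486)⁴/32 = 5.477×10^-3 m⁴.
θ = T·L/(G·J) = 164000 × 11.6 / (77.8×10⁹ × 5.477×10^-3) = 4.465×10^-3 rad.

0.256°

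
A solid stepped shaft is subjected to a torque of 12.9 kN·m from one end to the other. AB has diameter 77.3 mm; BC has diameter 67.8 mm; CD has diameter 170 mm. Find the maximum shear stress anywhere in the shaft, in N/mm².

211 N/mm²

Under the same torque, τ_max = 16T/(πd³) is largest where d is smallest — segment BC (d = 67.8 mm).
τ_max = 16·12900/(π·(0.0678)³) = 2.108×10^8 Pa.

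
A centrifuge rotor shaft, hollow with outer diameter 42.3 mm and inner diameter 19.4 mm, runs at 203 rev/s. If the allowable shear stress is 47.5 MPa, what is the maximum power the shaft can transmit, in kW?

J = π(d_o⁴ − d_i⁴)/32 = π(0.0423⁴ − 0.0194⁴)/32 = 3.004×10^-7 m⁴.
T_max = τ_allow·J/r = 4.75×10^7 × 3.004×10^-7 / 0.0211 = 674.7 N·m.
ω = 2π·203 = 1275 rad/s, so P_max = T_max·ω = 8.605×10^5 W.

861 kW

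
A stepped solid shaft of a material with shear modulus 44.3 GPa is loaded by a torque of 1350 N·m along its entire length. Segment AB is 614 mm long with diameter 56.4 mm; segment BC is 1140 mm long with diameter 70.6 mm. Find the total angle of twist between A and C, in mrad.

33.1 mrad

J_AB = π(0.0564)⁴/32 = 9.93×10^-7 m⁴; J_BC = π(0.0706)⁴/32 = 2.44×10^-6 m⁴.
θ = (T/G)·Σ L_i/J_i = (1350/44.3×10⁹)·(0.614/9.93×10^-7 + 1.14/2.44×10^-6) = 0.03308 rad.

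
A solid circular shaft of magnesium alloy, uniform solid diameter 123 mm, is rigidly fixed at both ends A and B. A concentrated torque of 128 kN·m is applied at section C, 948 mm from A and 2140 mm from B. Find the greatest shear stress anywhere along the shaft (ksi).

35.2 ksi

With uniform GJ and both ends fixed, compatibility θ_AC = θ_CB gives T_A·a = T_B·b, together with T_A + T_B = T₀.
T_A = T₀·b/(a+b) = 128000·2140/3088 = 88700 N·m; T_B = 39300 N·m.
τ in each portion: τ_AC = 2.43×10^8 Pa, τ_CB = 1.08×10^8 Pa; maximum is in AC.
τ_max = T_AC·r/J = 88700·0.0615/2.25×10^-5 = 2.428×10^8 Pa.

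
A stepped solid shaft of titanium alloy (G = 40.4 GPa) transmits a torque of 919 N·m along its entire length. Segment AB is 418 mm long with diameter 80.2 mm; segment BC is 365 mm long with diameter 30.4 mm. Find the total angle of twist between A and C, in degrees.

J_AB = π(0.0802)⁴/32 = 4.06×10^-6 m⁴; J_BC = π(0.0304)⁴/32 = 8.38×10^-8 m⁴.
θ = (T/G)·Σ L_i/J_i = (919.0/40.4×10⁹)·(0.418/4.06×10^-6 + 0.365/8.38×10^-8) = 0.1014 rad.

5.81°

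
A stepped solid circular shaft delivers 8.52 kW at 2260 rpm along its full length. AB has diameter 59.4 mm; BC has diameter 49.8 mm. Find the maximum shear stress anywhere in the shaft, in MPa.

ω = 2π·2260/60 = 236.7 rad/s, so T = P/ω = 8.52×10³ / 236.7 = 36.00 N·m.
Under the same torque, τ_max = 16T/(πd³) is largest where d is smallest — segment BC (d = 49.8 mm).
τ_max = 16·36.00/(π·(0.0498)³) = 1.485×10^6 Pa.

1.48 MPa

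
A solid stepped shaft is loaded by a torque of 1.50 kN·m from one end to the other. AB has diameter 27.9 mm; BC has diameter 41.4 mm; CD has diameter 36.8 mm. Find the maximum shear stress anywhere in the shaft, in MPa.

352 MPa

Under the same torque, τ_max = 16T/(πd³) is largest where d is smallest — segment AB (d = 27.9 mm).
τ_max = 16·1500/(π·(0.0279)³) = 3.518×10^8 Pa.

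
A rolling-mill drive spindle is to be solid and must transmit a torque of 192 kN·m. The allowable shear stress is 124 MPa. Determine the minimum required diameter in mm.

For a solid shaft τ_max = 16T/(πd³), so d = (16T/(π τ_allow))^(1/3) = (16·192000/(π·1.24×10^8))^(1/3) = 0.1990 m.

199 mm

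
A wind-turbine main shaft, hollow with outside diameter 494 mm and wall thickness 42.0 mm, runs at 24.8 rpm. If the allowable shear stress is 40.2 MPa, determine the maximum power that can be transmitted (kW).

J = π(d_o⁴ − d_i⁴)/32 = π(0.494⁴ − 0.410⁴)/32 = 3.072×10^-3 m⁴.
T_max = τ_allow·J/r = 4.02×10^7 × 3.072×10^-3 / 0.247 = 500100 N·m.
ω = 2π·24.8/60 = 2.597 rad/s, so P_max = T_max·ω = 1.299×10^6 W.

1300 kW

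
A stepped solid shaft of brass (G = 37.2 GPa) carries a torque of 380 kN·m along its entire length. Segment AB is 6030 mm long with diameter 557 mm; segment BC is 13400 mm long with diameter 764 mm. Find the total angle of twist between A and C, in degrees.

0.608°

J_AB = π(0.557)⁴/32 = 9.45×10^-3 m⁴; J_BC = π(0.764)⁴/32 = 0.0334 m⁴.
θ = (T/G)·Σ L_i/J_i = (380000/37.2×10⁹)·(6.03/9.45×10^-3 + 13.4/0.0334) = 0.01061 rad.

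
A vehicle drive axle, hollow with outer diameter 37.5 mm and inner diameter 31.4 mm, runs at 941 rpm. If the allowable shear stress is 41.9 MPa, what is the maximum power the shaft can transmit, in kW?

21.7 kW

J = π(d_o⁴ − d_i⁴)/32 = π(0.0375⁴ − 0.0314⁴)/32 = 9.871×10^-8 m⁴.
T_max = τ_allow·J/r = 4.19×10^7 × 9.871×10^-8 / 0.0187 = 220.6 N·m.
ω = 2π·941/60 = 98.54 rad/s, so P_max = T_max·ω = 2.174×10^4 W.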